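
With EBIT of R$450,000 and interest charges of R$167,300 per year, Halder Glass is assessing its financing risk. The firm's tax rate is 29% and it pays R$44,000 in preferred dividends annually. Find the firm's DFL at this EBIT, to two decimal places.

Annual interest charges come to R$167,300.00.
Pre-tax preferred-dividend burden = R$44,000 ÷ (1 − 0.29) = R$61,971.83.
DFL = EBIT ÷ [EBIT − I − D_p/(1−t)] = R$450,000 ÷ [R$450,000 − R$167,300.00 − R$61,971.83] = R$450,000 ÷ R$220,728.17 = 2.0387.

2.04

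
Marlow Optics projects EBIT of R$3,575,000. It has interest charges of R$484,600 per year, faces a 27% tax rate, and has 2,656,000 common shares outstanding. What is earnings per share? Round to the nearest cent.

Interest = R$484,600.00, so EBT = R$3,575,000 − R$484,600.00 = R$3,090,400.00.
After tax at 27%: net income = R$3,090,400.00 × 0.73 = R$2,255,992.00.
EPS = R$2,255,992.00 ÷ 2,656,000 = R$0.85.

R$0.85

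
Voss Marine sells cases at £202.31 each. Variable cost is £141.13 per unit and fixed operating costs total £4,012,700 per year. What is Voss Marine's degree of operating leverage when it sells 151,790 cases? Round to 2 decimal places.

Total contribution margin = 151,790 × £61.18 = £9,286,512.20.
EBIT = £9,286,512.20 − £4,012,700 = £5,273,812.20.
Degree of operating leverage = £9,286,512.20 / £5,273,812.20 = 1.7609.

1.76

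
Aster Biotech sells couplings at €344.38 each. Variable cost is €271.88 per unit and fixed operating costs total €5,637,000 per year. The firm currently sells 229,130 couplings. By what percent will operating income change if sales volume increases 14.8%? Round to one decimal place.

Total contribution margin = 229,130 × €72.50 = €16,611,925.00.
Subtracting fixed costs: EBIT = €16,611,925.00 − €5,637,000 = €10,974,925.00.
DOL = contribution ÷ EBIT = €16,611,925.00 ÷ €10,974,925.00 = 1.5136.
Operating income changes by 1.5136 × +14.8% = +22.4%.

+22.4%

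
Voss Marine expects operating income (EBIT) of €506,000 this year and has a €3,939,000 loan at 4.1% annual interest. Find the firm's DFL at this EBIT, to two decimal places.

1.47

Interest = €161,499.00.
DFL = EBIT ÷ (EBIT − I) = €506,000 ÷ (€506,000 − €161,499.00) = €506,000 ÷ €344,501.00 = 1.4688.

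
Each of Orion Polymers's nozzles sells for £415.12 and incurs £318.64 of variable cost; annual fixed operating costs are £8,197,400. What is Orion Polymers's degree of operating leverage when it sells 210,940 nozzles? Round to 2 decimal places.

Total contribution margin = 210,940 × £96.48 = £20,351,491.20.
Operating income = contribution − fixed costs = £20,351,491.20 − £8,197,400 = £12,154,091.20.
DOL = contribution ÷ EBIT = £20,351,491.20 ÷ £12,154,091.20 = 1.6745.

1.67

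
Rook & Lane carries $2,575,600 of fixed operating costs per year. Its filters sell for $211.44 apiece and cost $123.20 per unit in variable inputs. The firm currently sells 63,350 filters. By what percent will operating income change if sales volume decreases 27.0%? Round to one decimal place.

At 63,350 units, contribution = 63,350 × $88.24 = $5,590,004.00.
Subtracting fixed costs: EBIT = $5,590,004.00 − $2,575,600 = $3,014,404.00.
So DOL = total CM / EBIT = $5,590,004.00 / $3,014,404.00 = 1.8544.
%ΔEBIT = DOL × %ΔSales = 1.8544 × -27.0% = -50.1%.

-50.1%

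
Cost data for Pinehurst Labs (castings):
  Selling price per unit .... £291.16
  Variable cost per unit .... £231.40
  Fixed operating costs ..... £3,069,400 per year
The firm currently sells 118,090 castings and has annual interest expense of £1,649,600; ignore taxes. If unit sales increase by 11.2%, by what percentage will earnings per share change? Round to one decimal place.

Total contribution margin = 118,090 × £59.76 = £7,057,058.40.
Operating income = contribution − fixed costs = £7,057,058.40 − £3,069,400 = £3,987,658.40.
Interest = £1,649,600.00, so EBIT − I = £2,338,058.40.
DCL = total CM / (EBIT − I) = £7,057,058.40 / £2,338,058.40 = 3.0183.
EPS therefore changes by 3.0183 × (+11.2%) = +33.8%.

+33.8%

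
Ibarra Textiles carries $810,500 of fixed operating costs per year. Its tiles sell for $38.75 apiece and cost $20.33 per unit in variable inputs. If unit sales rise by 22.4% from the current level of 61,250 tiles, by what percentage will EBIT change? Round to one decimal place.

At 61,250 units, contribution = 61,250 × $18.42 = $1,128,225.00.
Subtracting fixed costs: EBIT = $1,128,225.00 − $810,500 = $317,725.00.
DOL = contribution ÷ EBIT = $1,128,225.00 ÷ $317,725.00 = 3.5509.
So EBIT moves 3.5509 × (+22.4%) = +79.5%.

+79.5%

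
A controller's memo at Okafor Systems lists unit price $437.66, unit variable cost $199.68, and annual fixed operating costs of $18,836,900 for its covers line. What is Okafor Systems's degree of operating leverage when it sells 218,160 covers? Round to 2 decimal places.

1.57

Total contribution margin = 218,160 × $237.98 = $51,917,716.80.
EBIT = $51,917,716.80 − $18,836,900 = $33,080,816.80.
DOL = contribution ÷ EBIT = $51,917,716.80 ÷ $33,080,816.80 = 1.5694.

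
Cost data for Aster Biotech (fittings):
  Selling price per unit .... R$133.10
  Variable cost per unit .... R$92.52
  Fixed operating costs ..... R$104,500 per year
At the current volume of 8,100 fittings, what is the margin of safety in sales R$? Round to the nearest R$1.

R$735,356

Each unit contributes R$133.10 − R$92.52 = R$40.58. Break-even units = R$104,500 ÷ R$40.58 = 2,575.16; break-even revenue = 2,575.16 × R$133.10 = R$342,753.82.
Current sales = 8,100 × R$133.10 = R$1,078,110.00.
Margin of safety = R$1,078,110.00 − R$342,753.82 = R$735,356.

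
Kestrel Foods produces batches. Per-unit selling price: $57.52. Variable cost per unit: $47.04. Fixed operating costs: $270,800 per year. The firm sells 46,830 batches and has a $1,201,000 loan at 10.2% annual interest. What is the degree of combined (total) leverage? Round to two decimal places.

5.03

At 46,830 units, contribution = 46,830 × $10.48 = $490,778.40.
Subtracting fixed costs: EBIT = $490,778.40 − $270,800 = $219,978.40. Interest = $122,502.00, so EBIT − I = $97,476.40.
Degree of total leverage = total CM / (EBIT − interest) = $490,778.40 / $97,476.40 = 5.0348.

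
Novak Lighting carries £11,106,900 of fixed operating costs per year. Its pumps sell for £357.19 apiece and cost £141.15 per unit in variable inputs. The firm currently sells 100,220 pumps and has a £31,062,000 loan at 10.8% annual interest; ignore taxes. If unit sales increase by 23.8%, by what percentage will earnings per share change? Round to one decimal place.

Total contribution margin = 100,220 × £216.04 = £21,651,528.80.
EBIT = £21,651,528.80 − £11,106,900 = £10,544,628.80.
Interest = £3,354,696.00, so EBIT − I = £7,189,932.80.
DCL = total CM / (EBIT − I) = £21,651,528.80 / £7,189,932.80 = 3.0114.
EPS therefore changes by 3.0114 × (+23.8%) = +71.7%.

+71.7%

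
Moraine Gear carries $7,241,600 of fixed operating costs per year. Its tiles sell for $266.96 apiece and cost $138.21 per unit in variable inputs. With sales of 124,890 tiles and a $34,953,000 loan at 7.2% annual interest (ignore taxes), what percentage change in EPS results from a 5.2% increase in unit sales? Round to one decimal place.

+13.2%

At 124,890 units, contribution = 124,890 × $128.75 = $16,079,587.50.
Operating income = contribution − fixed costs = $16,079,587.50 − $7,241,600 = $8,837,987.50.
After interest of $2,516,616.00, pre-tax earnings = $6,321,371.50.
Degree of combined leverage = contribution ÷ (EBIT − I) = $16,079,587.50 ÷ $6,321,371.50 = 2.5437.
%ΔEPS = DCL × %ΔSales = 2.5437 × +5.2% = +13.2%.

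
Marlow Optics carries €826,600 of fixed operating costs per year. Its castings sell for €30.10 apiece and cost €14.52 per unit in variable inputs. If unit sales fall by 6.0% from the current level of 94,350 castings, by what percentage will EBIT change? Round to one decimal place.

-13.7%

At 94,350 units, contribution = 94,350 × €15.58 = €1,469,973.00.
EBIT = €1,469,973.00 − €826,600 = €643,373.00.
DOL = contribution ÷ EBIT = €1,469,973.00 ÷ €643,373.00 = 2.2848.
%ΔEBIT = DOL × %ΔSales = 2.2848 × -6.0% = -13.7%.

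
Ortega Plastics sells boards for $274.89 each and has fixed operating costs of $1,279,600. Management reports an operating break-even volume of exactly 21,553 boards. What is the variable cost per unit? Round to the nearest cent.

$215.52

At break-even, FC = Q × (P − VC), so P − VC = $1,279,600 ÷ 21,553 = $59.3699.
Hence VC = price − CM = $274.89 − $59.3699 = $215.52.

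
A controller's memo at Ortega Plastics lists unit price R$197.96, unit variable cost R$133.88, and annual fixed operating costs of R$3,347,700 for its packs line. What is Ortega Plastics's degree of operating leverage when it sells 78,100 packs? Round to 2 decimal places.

3.02

Contribution at this volume is 78,100 × R$64.08 = R$5,004,648.00.
Operating income = contribution − fixed costs = R$5,004,648.00 − R$3,347,700 = R$1,656,948.00.
DOL = contribution ÷ EBIT = R$5,004,648.00 ÷ R$1,656,948.00 = 3.0204.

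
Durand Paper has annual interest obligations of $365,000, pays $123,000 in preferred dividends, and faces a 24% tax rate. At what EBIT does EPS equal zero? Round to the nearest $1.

$526,842

Preferred dividends are paid after tax, so their pre-tax equivalent is $123,000 ÷ (1 − 0.24) = $161,842.11.
Financial break-even EBIT = interest + D_p ÷ (1 − t) = $365,000 + $161,842.11 = $526,842.11.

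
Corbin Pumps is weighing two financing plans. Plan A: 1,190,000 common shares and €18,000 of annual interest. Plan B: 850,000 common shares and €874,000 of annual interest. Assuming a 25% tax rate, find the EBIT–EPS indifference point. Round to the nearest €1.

€3,014,000

Set EPS_A = EPS_B: (EBIT − €18,000)(1 − 0.25) ÷ 1,190,000 = (EBIT − €874,000)(1 − 0.25) ÷ 850,000.
The (1 − t) factor cancels: (EBIT − 18,000) × 850,000 = (EBIT − 874,000) × 1,190,000.
Solving, EBIT = (874,000·1,190,000 − 18,000·850,000) / (1,190,000 − 850,000) = 1,024,760,000,000 / 340,000 = 3,014,000.00.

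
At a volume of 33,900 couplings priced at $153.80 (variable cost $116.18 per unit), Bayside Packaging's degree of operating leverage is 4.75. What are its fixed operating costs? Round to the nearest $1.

Total contribution margin = 33,900 × $37.62 = $1,275,318.00.
Since DOL = CM ÷ EBIT, EBIT = $1,275,318.00 ÷ 4.75 = $268,488.00.
And FC = contribution − EBIT = $1,275,318.00 − $268,488.00 = $1,006,830.

$1,006,830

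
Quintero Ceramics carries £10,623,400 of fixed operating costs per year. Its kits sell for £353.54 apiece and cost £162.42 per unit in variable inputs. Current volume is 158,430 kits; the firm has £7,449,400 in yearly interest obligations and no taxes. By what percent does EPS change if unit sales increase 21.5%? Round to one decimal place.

Total contribution margin = 158,430 × £191.12 = £30,279,141.60.
EBIT = £30,279,141.60 − £10,623,400 = £19,655,741.60.
After interest of £7,449,400.00, pre-tax earnings = £12,206,341.60.
Degree of combined leverage = contribution ÷ (EBIT − I) = £30,279,141.60 ÷ £12,206,341.60 = 2.4806.
%ΔEPS = DCL × %ΔSales = 2.4806 × +21.5% = +53.3%.

+53.3%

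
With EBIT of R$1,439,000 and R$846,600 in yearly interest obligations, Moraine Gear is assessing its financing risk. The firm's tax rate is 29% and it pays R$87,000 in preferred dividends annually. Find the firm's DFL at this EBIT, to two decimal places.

3.06

Annual interest charges come to R$846,600.00.
Pre-tax preferred-dividend burden = R$87,000 ÷ (1 − 0.29) = R$122,535.21.
DFL = EBIT ÷ [EBIT − I − D_p/(1−t)] = R$1,439,000 ÷ [R$1,439,000 − R$846,600.00 − R$122,535.21] = R$1,439,000 ÷ R$469,864.79 = 3.0626.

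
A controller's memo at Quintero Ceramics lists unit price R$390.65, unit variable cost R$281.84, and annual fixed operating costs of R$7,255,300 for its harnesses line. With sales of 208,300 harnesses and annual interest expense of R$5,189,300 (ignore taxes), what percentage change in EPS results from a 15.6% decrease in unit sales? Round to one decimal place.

-34.6%

Total contribution margin = 208,300 × R$108.81 = R$22,665,123.00.
Operating income = contribution − fixed costs = R$22,665,123.00 − R$7,255,300 = R$15,409,823.00.
After interest of R$5,189,300.00, pre-tax earnings = R$10,220,523.00.
DCL = total CM / (EBIT − I) = R$22,665,123.00 / R$10,220,523.00 = 2.2176.
%ΔEPS = DCL × %ΔSales = 2.2176 × -15.6% = -34.6%.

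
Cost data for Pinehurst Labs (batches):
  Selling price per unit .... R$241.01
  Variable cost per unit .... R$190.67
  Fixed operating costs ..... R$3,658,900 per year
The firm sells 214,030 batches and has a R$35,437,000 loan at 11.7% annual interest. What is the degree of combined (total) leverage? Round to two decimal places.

3.63

At 214,030 units, contribution = 214,030 × R$50.34 = R$10,774,270.20.
EBIT = R$10,774,270.20 − R$3,658,900 = R$7,115,370.20. Interest = R$4,146,129.00.
DOL = R$10,774,270.20 ÷ R$7,115,370.20 = 1.5142; DFL = R$7,115,370.20 ÷ R$2,969,241.20 = 2.3964.
DCL = DOL × DFL = 1.5142 × 2.3964 = 3.6286.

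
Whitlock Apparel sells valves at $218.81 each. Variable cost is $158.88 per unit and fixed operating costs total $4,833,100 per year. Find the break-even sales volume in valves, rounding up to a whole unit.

Unit CM = price − variable cost = $218.81 − $158.88 = $59.93.
Break-even Q = $4,833,100 / $59.93 = 80,645.75 → 80,646 valves.

80,646 valves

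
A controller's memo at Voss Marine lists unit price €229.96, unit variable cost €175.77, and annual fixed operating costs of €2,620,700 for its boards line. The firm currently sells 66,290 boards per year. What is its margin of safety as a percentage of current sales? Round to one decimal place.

Unit CM = price − variable cost = €229.96 − €175.77 = €54.19. Break-even units = €2,620,700 ÷ €54.19 = 48,361.32; break-even revenue = 48,361.32 × €229.96 = €11,121,169.44.
Actual sales revenue = 66,290 × €229.96 = €15,244,048.40.
Margin of safety = (€15,244,048.40 − €11,121,169.44) ÷ €15,244,048.40 = 27.0%.

27.0%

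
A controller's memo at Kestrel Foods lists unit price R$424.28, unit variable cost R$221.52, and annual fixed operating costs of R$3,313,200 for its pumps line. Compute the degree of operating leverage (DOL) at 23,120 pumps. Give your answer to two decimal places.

3.41

Contribution at this volume is 23,120 × R$202.76 = R$4,687,811.20.
EBIT = R$4,687,811.20 − R$3,313,200 = R$1,374,611.20.
So DOL = total CM / EBIT = R$4,687,811.20 / R$1,374,611.20 = 3.4103.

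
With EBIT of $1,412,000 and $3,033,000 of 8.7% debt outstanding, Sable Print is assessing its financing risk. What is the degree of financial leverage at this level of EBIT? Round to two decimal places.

1.23

Interest = $263,871.00.
Degree of financial leverage = EBIT / (EBIT − interest) = $1,412,000 / $1,148,129.00 = 1.2298.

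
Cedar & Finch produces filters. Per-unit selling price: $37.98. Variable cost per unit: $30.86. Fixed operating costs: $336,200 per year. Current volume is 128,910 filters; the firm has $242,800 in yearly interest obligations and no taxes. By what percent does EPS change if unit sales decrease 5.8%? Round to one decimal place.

-15.7%

At 128,910 units, contribution = 128,910 × $7.12 = $917,839.20.
Operating income = contribution − fixed costs = $917,839.20 − $336,200 = $581,639.20.
Interest = $242,800.00, so EBIT − I = $338,839.20.
Degree of combined leverage = contribution ÷ (EBIT − I) = $917,839.20 ÷ $338,839.20 = 2.7088.
EPS therefore changes by 2.7088 × (-5.8%) = -15.7%.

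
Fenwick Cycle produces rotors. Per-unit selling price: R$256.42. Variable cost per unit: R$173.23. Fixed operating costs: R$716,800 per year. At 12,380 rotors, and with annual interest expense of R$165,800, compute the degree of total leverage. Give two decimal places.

At 12,380 units, contribution = 12,380 × R$83.19 = R$1,029,892.20.
Operating income = contribution − fixed costs = R$1,029,892.20 − R$716,800 = R$313,092.20. Interest = R$165,800.00, so EBIT − I = R$147,292.20.
Degree of total leverage = total CM / (EBIT − interest) = R$1,029,892.20 / R$147,292.20 = 6.9922.

6.99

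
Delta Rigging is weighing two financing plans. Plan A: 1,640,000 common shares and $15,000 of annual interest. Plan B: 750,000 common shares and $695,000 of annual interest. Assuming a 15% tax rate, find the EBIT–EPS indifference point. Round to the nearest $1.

$1,268,034

Set EPS_A = EPS_B: (EBIT − $15,000)(1 − 0.15) ÷ 1,640,000 = (EBIT − $695,000)(1 − 0.15) ÷ 750,000.
Cancelling (1 − t) and cross-multiplying: 750,000·(EBIT − 15,000) = 1,640,000·(EBIT − 695,000).
EBIT × (1,640,000 − 750,000) = 695,000 × 1,640,000 − 15,000 × 750,000 = 1,128,550,000,000, so EBIT = 1,128,550,000,000 ÷ 890,000 = 1,268,033.71.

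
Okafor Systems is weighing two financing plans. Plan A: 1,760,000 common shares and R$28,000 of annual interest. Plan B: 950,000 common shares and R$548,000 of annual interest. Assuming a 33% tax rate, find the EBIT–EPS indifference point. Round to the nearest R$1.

R$1,157,877

Set EPS_A = EPS_B: (EBIT − R$28,000)(1 − 0.33) ÷ 1,760,000 = (EBIT − R$548,000)(1 − 0.33) ÷ 950,000.
The (1 − t) factor cancels: (EBIT − 28,000) × 950,000 = (EBIT − 548,000) × 1,760,000.
EBIT × (1,760,000 − 950,000) = 548,000 × 1,760,000 − 28,000 × 950,000 = 937,880,000,000, so EBIT = 937,880,000,000 ÷ 810,000 = 1,157,876.54.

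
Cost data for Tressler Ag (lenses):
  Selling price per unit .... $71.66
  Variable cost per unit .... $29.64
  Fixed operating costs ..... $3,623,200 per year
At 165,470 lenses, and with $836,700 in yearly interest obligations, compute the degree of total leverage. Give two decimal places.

At 165,470 units, contribution = 165,470 × $42.02 = $6,953,049.40.
EBIT = $6,953,049.40 − $3,623,200 = $3,329,849.40. Interest = $836,700.00, so EBIT − I = $2,493,149.40.
DCL = contribution ÷ (EBIT − I) = $6,953,049.40 ÷ $2,493,149.40 = 2.7889.

2.79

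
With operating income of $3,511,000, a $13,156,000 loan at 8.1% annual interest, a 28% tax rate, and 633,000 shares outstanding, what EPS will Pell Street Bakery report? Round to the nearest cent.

Interest = $1,065,636.00, so EBT = $3,511,000 − $1,065,636.00 = $2,445,364.00.
Net income = $2,445,364.00 × (1 − 0.28) = $1,760,662.08.
Per share: $1,760,662.08 / 633,000 shares = $2.78.

$2.78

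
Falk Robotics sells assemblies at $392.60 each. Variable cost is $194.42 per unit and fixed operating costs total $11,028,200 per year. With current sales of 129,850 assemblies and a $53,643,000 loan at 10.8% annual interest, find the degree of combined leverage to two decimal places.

Contribution at this volume is 129,850 × $198.18 = $25,733,673.00.
Operating income = contribution − fixed costs = $25,733,673.00 − $11,028,200 = $14,705,473.00. Interest = $5,793,444.00.
DOL = $25,733,673.00 ÷ $14,705,473.00 = 1.7499; DFL = $14,705,473.00 ÷ $8,912,029.00 = 1.6501.
Combined leverage = 1.7499 × 1.6501 = 2.8875.

2.89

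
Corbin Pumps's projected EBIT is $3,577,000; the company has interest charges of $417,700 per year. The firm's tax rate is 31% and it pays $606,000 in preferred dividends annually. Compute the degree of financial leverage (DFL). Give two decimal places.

Interest = $417,700.00.
Preferred dividends grossed up pre-tax: $606,000 / (1 − 0.31) = $878,260.87.
DFL = EBIT ÷ [EBIT − I − D_p/(1−t)] = $3,577,000 ÷ [$3,577,000 − $417,700.00 − $878,260.87] = $3,577,000 ÷ $2,281,039.13 = 1.5681.

1.57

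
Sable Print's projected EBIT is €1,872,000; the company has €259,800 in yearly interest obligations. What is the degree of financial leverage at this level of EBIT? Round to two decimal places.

1.16

Interest = €259,800.00.
Degree of financial leverage = EBIT / (EBIT − interest) = €1,872,000 / €1,612,200.00 = 1.1611.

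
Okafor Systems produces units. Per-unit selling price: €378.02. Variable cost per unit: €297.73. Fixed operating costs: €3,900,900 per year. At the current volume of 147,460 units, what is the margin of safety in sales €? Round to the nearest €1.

Contribution margin per unit = €378.02 − €297.73 = €80.29. Break-even units = €3,900,900 ÷ €80.29 = 48,585.13; break-even revenue = 48,585.13 × €378.02 = €18,366,150.43.
Current sales = 147,460 × €378.02 = €55,742,829.20.
Margin of safety = €55,742,829.20 − €18,366,150.43 = €37,376,679.

€37,376,679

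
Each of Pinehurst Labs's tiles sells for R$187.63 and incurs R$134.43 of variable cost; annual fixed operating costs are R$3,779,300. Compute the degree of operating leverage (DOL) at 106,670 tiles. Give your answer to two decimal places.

Contribution at this volume is 106,670 × R$53.20 = R$5,674,844.00.
EBIT = R$5,674,844.00 − R$3,779,300 = R$1,895,544.00.
DOL = contribution ÷ EBIT = R$5,674,844.00 ÷ R$1,895,544.00 = 2.9938.

2.99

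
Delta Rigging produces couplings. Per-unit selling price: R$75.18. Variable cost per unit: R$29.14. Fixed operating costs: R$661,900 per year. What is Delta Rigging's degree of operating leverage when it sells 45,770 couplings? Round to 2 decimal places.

1.46

At 45,770 units, contribution = 45,770 × R$46.04 = R$2,107,250.80.
Subtracting fixed costs: EBIT = R$2,107,250.80 − R$661,900 = R$1,445,350.80.
Degree of operating leverage = R$2,107,250.80 / R$1,445,350.80 = 1.4580.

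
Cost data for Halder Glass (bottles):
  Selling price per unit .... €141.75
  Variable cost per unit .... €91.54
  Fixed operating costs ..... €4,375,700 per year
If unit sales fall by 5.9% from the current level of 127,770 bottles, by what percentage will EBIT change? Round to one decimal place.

At 127,770 units, contribution = 127,770 × €50.21 = €6,415,331.70.
Subtracting fixed costs: EBIT = €6,415,331.70 − €4,375,700 = €2,039,631.70.
So DOL = total CM / EBIT = €6,415,331.70 / €2,039,631.70 = 3.1453.
Operating income changes by 3.1453 × -5.9% = -18.6%.

-18.6%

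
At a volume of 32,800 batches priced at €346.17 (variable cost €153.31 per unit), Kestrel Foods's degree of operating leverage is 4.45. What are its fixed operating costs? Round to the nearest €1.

€4,904,278

At 32,800 units, contribution = 32,800 × €192.86 = €6,325,808.00.
DOL = contribution / EBIT, so EBIT = €6,325,808.00 / 4.45 = €1,421,529.89.
And FC = contribution − EBIT = €6,325,808.00 − €1,421,529.89 = €4,904,278.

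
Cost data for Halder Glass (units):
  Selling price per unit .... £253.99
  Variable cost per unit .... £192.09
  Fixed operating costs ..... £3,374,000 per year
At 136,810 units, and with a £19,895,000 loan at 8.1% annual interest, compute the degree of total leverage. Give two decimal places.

2.43

Contribution at this volume is 136,810 × £61.90 = £8,468,539.00.
EBIT = £8,468,539.00 − £3,374,000 = £5,094,539.00. Interest = £1,611,495.00.
DOL = £8,468,539.00 ÷ £5,094,539.00 = 1.6623; DFL = £5,094,539.00 ÷ £3,483,044.00 = 1.4627.
DCL = DOL × DFL = 1.6623 × 1.4627 = 2.4314.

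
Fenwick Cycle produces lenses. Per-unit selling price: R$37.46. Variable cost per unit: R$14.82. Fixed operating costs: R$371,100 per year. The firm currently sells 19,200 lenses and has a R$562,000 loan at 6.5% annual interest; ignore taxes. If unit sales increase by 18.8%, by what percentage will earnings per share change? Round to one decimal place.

+302.0%

Total contribution margin = 19,200 × R$22.64 = R$434,688.00.
Subtracting fixed costs: EBIT = R$434,688.00 − R$371,100 = R$63,588.00.
After interest of R$36,530.00, pre-tax earnings = R$27,058.00.
Degree of combined leverage = contribution ÷ (EBIT − I) = R$434,688.00 ÷ R$27,058.00 = 16.0650.
EPS therefore changes by 16.0650 × (+18.8%) = +302.0%.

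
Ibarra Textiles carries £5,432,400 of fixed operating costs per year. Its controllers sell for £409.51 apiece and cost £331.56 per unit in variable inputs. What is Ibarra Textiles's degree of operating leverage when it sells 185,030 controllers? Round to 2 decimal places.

Total contribution margin = 185,030 × £77.95 = £14,423,088.50.
Operating income = contribution − fixed costs = £14,423,088.50 − £5,432,400 = £8,990,688.50.
Degree of operating leverage = £14,423,088.50 / £8,990,688.50 = 1.6042.

1.60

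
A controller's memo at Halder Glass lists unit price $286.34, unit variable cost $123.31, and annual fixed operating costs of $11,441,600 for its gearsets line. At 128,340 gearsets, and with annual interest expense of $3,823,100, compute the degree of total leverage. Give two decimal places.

At 128,340 units, contribution = 128,340 × $163.03 = $20,923,270.20.
Subtracting fixed costs: EBIT = $20,923,270.20 − $11,441,600 = $9,481,670.20. Interest = $3,823,100.00.
DOL = $20,923,270.20 ÷ $9,481,670.20 = 2.2067; DFL = $9,481,670.20 ÷ $5,658,570.20 = 1.6756.
Combined leverage = 2.2067 × 1.6756 = 3.6975.

3.70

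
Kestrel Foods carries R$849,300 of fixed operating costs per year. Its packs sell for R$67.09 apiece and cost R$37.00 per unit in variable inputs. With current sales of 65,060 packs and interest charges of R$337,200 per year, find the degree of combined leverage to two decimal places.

Contribution at this volume is 65,060 × R$30.09 = R$1,957,655.40.
Subtracting fixed costs: EBIT = R$1,957,655.40 − R$849,300 = R$1,108,355.40. Interest = R$337,200.00.
DOL = R$1,957,655.40 ÷ R$1,108,355.40 = 1.7663; DFL = R$1,108,355.40 ÷ R$771,155.40 = 1.4373.
DCL = DOL × DFL = 1.7663 × 1.4373 = 2.5387.

2.54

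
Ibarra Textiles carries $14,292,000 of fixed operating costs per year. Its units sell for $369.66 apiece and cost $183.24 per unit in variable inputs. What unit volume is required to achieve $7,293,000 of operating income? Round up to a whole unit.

115,787 units

Contribution margin per unit = $369.66 − $183.24 = $186.42.
Need Q such that Q × $186.42 − $14,292,000 = $7,293,000, i.e. Q = $21,585,000 / $186.42 = 115,786.93 → 115,787.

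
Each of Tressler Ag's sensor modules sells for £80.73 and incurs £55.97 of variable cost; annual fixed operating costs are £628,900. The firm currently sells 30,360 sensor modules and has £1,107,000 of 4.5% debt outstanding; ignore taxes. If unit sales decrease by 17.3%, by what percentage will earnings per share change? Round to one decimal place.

-178.1%

At 30,360 units, contribution = 30,360 × £24.76 = £751,713.60.
EBIT = £751,713.60 − £628,900 = £122,813.60.
After interest of £49,815.00, pre-tax earnings = £72,998.60.
DCL = total CM / (EBIT − I) = £751,713.60 / £72,998.60 = 10.2976.
%ΔEPS = DCL × %ΔSales = 10.2976 × -17.3% = -178.1%.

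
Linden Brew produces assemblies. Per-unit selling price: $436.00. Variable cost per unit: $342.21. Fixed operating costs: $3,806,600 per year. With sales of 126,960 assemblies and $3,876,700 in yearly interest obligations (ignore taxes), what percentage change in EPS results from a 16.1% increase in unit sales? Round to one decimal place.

Contribution at this volume is 126,960 × $93.79 = $11,907,578.40.
Operating income = contribution − fixed costs = $11,907,578.40 − $3,806,600 = $8,100,978.40.
After interest of $3,876,700.00, pre-tax earnings = $4,224,278.40.
Degree of combined leverage = contribution ÷ (EBIT − I) = $11,907,578.40 ÷ $4,224,278.40 = 2.8188.
EPS therefore changes by 2.8188 × (+16.1%) = +45.4%.

+45.4%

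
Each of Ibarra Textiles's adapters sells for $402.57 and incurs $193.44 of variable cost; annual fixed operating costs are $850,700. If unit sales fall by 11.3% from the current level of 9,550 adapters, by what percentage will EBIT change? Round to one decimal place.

-19.7%

Total contribution margin = 9,550 × $209.13 = $1,997,191.50.
Subtracting fixed costs: EBIT = $1,997,191.50 − $850,700 = $1,146,491.50.
Degree of operating leverage = $1,997,191.50 / $1,146,491.50 = 1.7420.
Operating income changes by 1.7420 × -11.3% = -19.7%.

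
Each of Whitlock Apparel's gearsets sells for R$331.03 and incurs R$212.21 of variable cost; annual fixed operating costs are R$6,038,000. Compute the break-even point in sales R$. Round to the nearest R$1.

CM per unit = R$331.03 − R$212.21 = R$118.82; CM ratio = R$118.82 / R$331.03 = 0.3589.
Break-even revenue = fixed costs × price ÷ CM = R$6,038,000 × R$331.03 ÷ R$118.82 = R$16,821,740.

R$16,821,740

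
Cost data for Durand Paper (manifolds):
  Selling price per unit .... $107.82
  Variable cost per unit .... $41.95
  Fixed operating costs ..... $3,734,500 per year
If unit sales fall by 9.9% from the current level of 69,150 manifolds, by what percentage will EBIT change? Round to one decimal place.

-55.0%

At 69,150 units, contribution = 69,150 × $65.87 = $4,554,910.50.
Operating income = contribution − fixed costs = $4,554,910.50 − $3,734,500 = $820,410.50.
DOL = contribution ÷ EBIT = $4,554,910.50 ÷ $820,410.50 = 5.5520.
%ΔEBIT = DOL × %ΔSales = 5.5520 × -9.9% = -55.0%.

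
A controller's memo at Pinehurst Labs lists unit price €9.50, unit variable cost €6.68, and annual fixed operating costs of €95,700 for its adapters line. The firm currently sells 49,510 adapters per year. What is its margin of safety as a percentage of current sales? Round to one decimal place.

31.5%

Unit CM = price − variable cost = €9.50 − €6.68 = €2.82. Break-even units = €95,700 ÷ €2.82 = 33,936.17; break-even revenue = 33,936.17 × €9.50 = €322,393.62.
Current sales = 49,510 × €9.50 = €470,345.00.
Margin of safety = (€470,345.00 − €322,393.62) ÷ €470,345.00 = 31.5%.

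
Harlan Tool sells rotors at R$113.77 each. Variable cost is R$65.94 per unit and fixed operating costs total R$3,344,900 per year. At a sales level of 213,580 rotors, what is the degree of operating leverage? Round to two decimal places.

Total contribution margin = 213,580 × R$47.83 = R$10,215,531.40.
Operating income = contribution − fixed costs = R$10,215,531.40 − R$3,344,900 = R$6,870,631.40.
So DOL = total CM / EBIT = R$10,215,531.40 / R$6,870,631.40 = 1.4868.

1.49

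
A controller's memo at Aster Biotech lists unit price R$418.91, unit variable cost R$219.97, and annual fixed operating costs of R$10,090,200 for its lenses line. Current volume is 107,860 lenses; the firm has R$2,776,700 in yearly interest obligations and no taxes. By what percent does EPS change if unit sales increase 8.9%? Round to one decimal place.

Contribution at this volume is 107,860 × R$198.94 = R$21,457,668.40.
Subtracting fixed costs: EBIT = R$21,457,668.40 − R$10,090,200 = R$11,367,468.40.
Interest = R$2,776,700.00, so EBIT − I = R$8,590,768.40.
DCL = total CM / (EBIT − I) = R$21,457,668.40 / R$8,590,768.40 = 2.4978.
EPS therefore changes by 2.4978 × (+8.9%) = +22.2%.

+22.2%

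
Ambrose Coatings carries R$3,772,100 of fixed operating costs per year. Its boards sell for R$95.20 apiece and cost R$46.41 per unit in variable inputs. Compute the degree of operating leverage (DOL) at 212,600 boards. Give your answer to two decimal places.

1.57

Total contribution margin = 212,600 × R$48.79 = R$10,372,754.00.
EBIT = R$10,372,754.00 − R$3,772,100 = R$6,600,654.00.
DOL = contribution ÷ EBIT = R$10,372,754.00 ÷ R$6,600,654.00 = 1.5715.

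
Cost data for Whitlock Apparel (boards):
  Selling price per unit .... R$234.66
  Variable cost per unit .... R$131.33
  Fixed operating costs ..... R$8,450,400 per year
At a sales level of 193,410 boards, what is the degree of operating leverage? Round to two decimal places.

1.73

Total contribution margin = 193,410 × R$103.33 = R$19,985,055.30.
Operating income = contribution − fixed costs = R$19,985,055.30 − R$8,450,400 = R$11,534,655.30.
DOL = contribution ÷ EBIT = R$19,985,055.30 ÷ R$11,534,655.30 = 1.7326.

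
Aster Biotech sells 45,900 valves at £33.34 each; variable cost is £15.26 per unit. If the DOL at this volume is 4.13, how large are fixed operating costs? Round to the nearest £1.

Contribution at this volume is 45,900 × £18.08 = £829,872.00.
Since DOL = CM ÷ EBIT, EBIT = £829,872.00 ÷ 4.13 = £200,937.53.
Fixed costs = CM − EBIT = £829,872.00 − £200,937.53 = £628,934.

£628,934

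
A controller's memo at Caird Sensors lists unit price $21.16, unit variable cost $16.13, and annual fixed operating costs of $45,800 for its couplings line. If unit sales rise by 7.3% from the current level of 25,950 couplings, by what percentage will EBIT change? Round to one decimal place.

Total contribution margin = 25,950 × $5.03 = $130,528.50.
EBIT = $130,528.50 − $45,800 = $84,728.50.
DOL = contribution ÷ EBIT = $130,528.50 ÷ $84,728.50 = 1.5406.
So EBIT moves 1.5406 × (+7.3%) = +11.2%.

+11.2%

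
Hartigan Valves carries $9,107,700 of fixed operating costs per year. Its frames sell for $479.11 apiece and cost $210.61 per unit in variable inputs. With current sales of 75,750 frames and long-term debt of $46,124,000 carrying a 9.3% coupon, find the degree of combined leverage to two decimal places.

Contribution at this volume is 75,750 × $268.50 = $20,338,875.00.
EBIT = $20,338,875.00 − $9,107,700 = $11,231,175.00. Interest = $4,289,532.00, so EBIT − I = $6,941,643.00.
Degree of total leverage = total CM / (EBIT − interest) = $20,338,875.00 / $6,941,643.00 = 2.9300.

2.93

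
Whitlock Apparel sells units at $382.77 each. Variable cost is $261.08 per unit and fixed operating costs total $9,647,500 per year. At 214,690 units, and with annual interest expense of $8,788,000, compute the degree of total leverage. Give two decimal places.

3.40

At 214,690 units, contribution = 214,690 × $121.69 = $26,125,626.10.
EBIT = $26,125,626.10 − $9,647,500 = $16,478,126.10. Interest = $8,788,000.00.
DOL = $26,125,626.10 ÷ $16,478,126.10 = 1.5855; DFL = $16,478,126.10 ÷ $7,690,126.10 = 2.1428.
DCL = DOL × DFL = 1.5855 × 2.1428 = 3.3974.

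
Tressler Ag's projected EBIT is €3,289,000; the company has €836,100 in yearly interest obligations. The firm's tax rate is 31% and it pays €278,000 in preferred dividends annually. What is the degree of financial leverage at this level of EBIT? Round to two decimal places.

Interest = €836,100.00.
Preferred dividends grossed up pre-tax: €278,000 / (1 − 0.31) = €402,898.55.
DFL = EBIT ÷ [EBIT − I − D_p/(1−t)] = €3,289,000 ÷ [€3,289,000 − €836,100.00 − €402,898.55] = €3,289,000 ÷ €2,050,001.45 = 1.6044.

1.60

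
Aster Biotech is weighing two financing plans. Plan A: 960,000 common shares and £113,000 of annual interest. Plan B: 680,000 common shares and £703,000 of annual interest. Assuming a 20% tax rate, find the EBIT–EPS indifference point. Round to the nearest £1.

£2,135,857

Set EPS_A = EPS_B: (EBIT − £113,000)(1 − 0.20) ÷ 960,000 = (EBIT − £703,000)(1 − 0.20) ÷ 680,000.
Cancelling (1 − t) and cross-multiplying: 680,000·(EBIT − 113,000) = 960,000·(EBIT − 703,000).
EBIT × (960,000 − 680,000) = 703,000 × 960,000 − 113,000 × 680,000 = 598,040,000,000, so EBIT = 598,040,000,000 ÷ 280,000 = 2,135,857.14.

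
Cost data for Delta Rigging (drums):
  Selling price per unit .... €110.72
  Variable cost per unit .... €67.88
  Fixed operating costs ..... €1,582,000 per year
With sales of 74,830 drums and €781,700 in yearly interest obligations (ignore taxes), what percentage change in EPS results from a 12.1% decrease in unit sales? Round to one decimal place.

At 74,830 units, contribution = 74,830 × €42.84 = €3,205,717.20.
EBIT = €3,205,717.20 − €1,582,000 = €1,623,717.20.
Interest = €781,700.00, so EBIT − I = €842,017.20.
DCL = total CM / (EBIT − I) = €3,205,717.20 / €842,017.20 = 3.8072.
%ΔEPS = DCL × %ΔSales = 3.8072 × -12.1% = -46.1%.

-46.1%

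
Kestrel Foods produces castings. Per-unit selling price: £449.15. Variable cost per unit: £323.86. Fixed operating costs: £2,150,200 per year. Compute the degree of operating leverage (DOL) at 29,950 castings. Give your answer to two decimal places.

At 29,950 units, contribution = 29,950 × £125.29 = £3,752,435.50.
Operating income = contribution − fixed costs = £3,752,435.50 − £2,150,200 = £1,602,235.50.
DOL = contribution ÷ EBIT = £3,752,435.50 ÷ £1,602,235.50 = 2.3420.

2.34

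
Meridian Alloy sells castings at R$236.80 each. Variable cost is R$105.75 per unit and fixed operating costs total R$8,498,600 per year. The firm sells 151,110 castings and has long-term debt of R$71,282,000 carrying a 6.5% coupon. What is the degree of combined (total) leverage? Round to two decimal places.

At 151,110 units, contribution = 151,110 × R$131.05 = R$19,802,965.50.
Subtracting fixed costs: EBIT = R$19,802,965.50 − R$8,498,600 = R$11,304,365.50. Interest = R$4,633,330.00, so EBIT − I = R$6,671,035.50.
Degree of total leverage = total CM / (EBIT − interest) = R$19,802,965.50 / R$6,671,035.50 = 2.9685.

2.97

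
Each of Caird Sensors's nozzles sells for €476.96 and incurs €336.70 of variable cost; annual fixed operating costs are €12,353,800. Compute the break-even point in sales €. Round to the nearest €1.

€42,009,614

CM per unit = €476.96 − €336.70 = €140.26; CM ratio = €140.26 / €476.96 = 0.2941.
Break-even sales = FC ÷ CM ratio = €12,353,800 × €476.96 / €140.26 = €42,009,614.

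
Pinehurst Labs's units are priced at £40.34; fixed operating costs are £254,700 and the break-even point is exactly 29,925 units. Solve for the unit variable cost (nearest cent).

£31.83

At break-even, FC = Q × (P − VC), so P − VC = £254,700 ÷ 29,925 = £8.5113.
Variable cost per unit = £40.34 − £8.5113 = £31.83.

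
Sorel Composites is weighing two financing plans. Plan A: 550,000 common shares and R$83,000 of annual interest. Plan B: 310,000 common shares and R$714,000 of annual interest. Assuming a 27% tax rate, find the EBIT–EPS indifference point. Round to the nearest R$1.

At indifference, (EBIT − 83,000)(1 − t)/550,000 = (EBIT − 714,000)(1 − t)/310,000.
The (1 − t) factor cancels: (EBIT − 83,000) × 310,000 = (EBIT − 714,000) × 550,000.
EBIT × (550,000 − 310,000) = 714,000 × 550,000 − 83,000 × 310,000 = 366,970,000,000, so EBIT = 366,970,000,000 ÷ 240,000 = 1,529,041.67.

R$1,529,042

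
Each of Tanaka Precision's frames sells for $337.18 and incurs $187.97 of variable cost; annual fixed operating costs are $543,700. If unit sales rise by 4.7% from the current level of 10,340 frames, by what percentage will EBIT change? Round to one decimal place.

+7.3%

At 10,340 units, contribution = 10,340 × $149.21 = $1,542,831.40.
Operating income = contribution − fixed costs = $1,542,831.40 − $543,700 = $999,131.40.
Degree of operating leverage = $1,542,831.40 / $999,131.40 = 1.5442.
Operating income changes by 1.5442 × +4.7% = +7.3%.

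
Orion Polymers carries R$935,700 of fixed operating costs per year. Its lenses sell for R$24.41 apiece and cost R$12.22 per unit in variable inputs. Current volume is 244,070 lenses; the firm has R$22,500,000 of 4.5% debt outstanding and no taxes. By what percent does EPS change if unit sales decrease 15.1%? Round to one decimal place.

-43.7%

Contribution at this volume is 244,070 × R$12.19 = R$2,975,213.30.
EBIT = R$2,975,213.30 − R$935,700 = R$2,039,513.30.
After interest of R$1,012,500.00, pre-tax earnings = R$1,027,013.30.
DCL = total CM / (EBIT − I) = R$2,975,213.30 / R$1,027,013.30 = 2.8970.
%ΔEPS = DCL × %ΔSales = 2.8970 × -15.1% = -43.7%.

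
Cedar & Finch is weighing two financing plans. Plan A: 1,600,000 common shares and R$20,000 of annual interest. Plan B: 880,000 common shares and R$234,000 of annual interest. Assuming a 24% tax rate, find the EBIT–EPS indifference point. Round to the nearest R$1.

R$495,556

At indifference, (EBIT − 20,000)(1 − t)/1,600,000 = (EBIT − 234,000)(1 − t)/880,000.
Cancelling (1 − t) and cross-multiplying: 880,000·(EBIT − 20,000) = 1,600,000·(EBIT − 234,000).
EBIT × (1,600,000 − 880,000) = 234,000 × 1,600,000 − 20,000 × 880,000 = 356,800,000,000, so EBIT = 356,800,000,000 ÷ 720,000 = 495,555.56.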